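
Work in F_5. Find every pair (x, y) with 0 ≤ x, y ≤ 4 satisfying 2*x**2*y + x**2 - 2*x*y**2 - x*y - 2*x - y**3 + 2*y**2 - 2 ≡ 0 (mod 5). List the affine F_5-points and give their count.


Affine F_5-points: {(4, 2)}; count = 1.

For each of the 25 pairs (x, y) ∈ F_5², evaluate f(x, y) mod 5. Record the zeros.
  x = 0: [0↦3, 1↦4, 2↦3, 3↦4, 4↦1]  zeros at y ∈ ∅
  x = 1: [0↦2, 1↦2, 2↦1, 3↦3, 4↦2]  zeros at y ∈ ∅
  x = 2: [0↦3, 1↦1, 2↦4, 3↦1, 4↦1]  zeros at y ∈ ∅
  x = 3: [0↦1, 1↦1, 2↦2, 3↦3, 4↦3]  zeros at y ∈ ∅
  x = 4: [0↦1, 1↦2, 2↦0, 3↦4, 4↦3]  zeros at y ∈ {2}
Collecting zeros: affine points = {(4, 2)}.
Total count |C(F_5)_aff| = 1.


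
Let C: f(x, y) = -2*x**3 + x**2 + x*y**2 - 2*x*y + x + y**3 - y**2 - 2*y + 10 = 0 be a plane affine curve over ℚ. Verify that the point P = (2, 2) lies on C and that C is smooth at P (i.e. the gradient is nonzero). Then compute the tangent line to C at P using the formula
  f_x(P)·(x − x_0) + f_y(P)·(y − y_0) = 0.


Tangent line at P: -19*x + 10*y + 18 = 0.

Step 1: f(2, 2) = 0, so P lies on C.
Step 2: partial derivatives
  f_x(x, y) = -6*x**2 + 2*x + y**2 - 2*y + 1, f_y(x, y) = 2*x*y - 2*x + 3*y**2 - 2*y - 2.
  f_x(P) = -19, f_y(P) = 10 (gradient nonzero, so P is smooth).
Step 3: tangent line at P: -19·(x − 2) + 10·(y − 2) = 0.
Expanding: -19*x + 10*y + 18 = 0.


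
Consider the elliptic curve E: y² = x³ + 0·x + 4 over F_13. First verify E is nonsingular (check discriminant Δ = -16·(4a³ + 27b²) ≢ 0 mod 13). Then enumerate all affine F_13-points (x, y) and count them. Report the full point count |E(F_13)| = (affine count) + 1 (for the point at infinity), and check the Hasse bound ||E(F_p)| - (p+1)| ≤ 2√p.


Affine points = {(0, 2), (0, 11), (2, 5), (2, 8), (4, 4), (4, 9), (5, 5), (5, 8), (6, 5), (6, 8), (7, 3), (7, 10), (8, 3), (8, 10), (10, 4), (10, 9), (11, 3), (11, 10), (12, 4), (12, 9)}; affine count = 20; |E(F_13)| = 21.

Discriminant check: Δ ∝ 4a³ + 27b² = 4·0³ + 27·4² = 4·0 + 27·16 ≡ 3 (mod 13). Nonzero ⇒ E is nonsingular.
For each x ∈ F_13, compute rhs = x³ + 0·x + 4 mod 13, then count y ∈ F_13 with y² ≡ rhs.
  x = 0: rhs = 4, matching y values: 2, 11 (2 points).
  x = 1: rhs = 5, matching y values: none (0 points).
  x = 2: rhs = 12, matching y values: 5, 8 (2 points).
  x = 3: rhs = 5, matching y values: none (0 points).
  x = 4: rhs = 3, matching y values: 4, 9 (2 points).
  x = 5: rhs = 12, matching y values: 5, 8 (2 points).
  x = 6: rhs = 12, matching y values: 5, 8 (2 points).
  x = 7: rhs = 9, matching y values: 3, 10 (2 points).
  x = 8: rhs = 9, matching y values: 3, 10 (2 points).
  x = 9: rhs = 5, matching y values: none (0 points).
  x = 10: rhs = 3, matching y values: 4, 9 (2 points).
  x = 11: rhs = 9, matching y values: 3, 10 (2 points).
  x = 12: rhs = 3, matching y values: 4, 9 (2 points).
Total affine count: 20.
Full point count |E(F_13)| = 20 + 1 = 21.
Hasse bound: |21 − (13+1)| = |7| = 7 ≤ 2√13 ≈ 7.2111 ✓.


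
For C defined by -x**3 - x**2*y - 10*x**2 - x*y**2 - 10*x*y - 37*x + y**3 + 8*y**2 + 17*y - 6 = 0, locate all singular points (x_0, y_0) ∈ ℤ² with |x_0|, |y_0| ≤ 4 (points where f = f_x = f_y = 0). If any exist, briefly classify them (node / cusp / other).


Singular points: {(-2, -3)}; classification: node.

Compute partial derivatives:
  f_x = -3*x**2 - 2*x*y - 20*x - y**2 - 10*y - 37.
  f_y = -x**2 - 2*x*y - 10*x + 3*y**2 + 16*y + 17.
Scan x_0 ∈ {−4, ..., 4}. For each x_0, f_y(x_0, y) is a polynomial in y; find its integer roots y ∈ {−4, ..., 4}, then test f_x and f at those candidates.
  x = -4: f_y(-4, y) = 3*y**2 + 24*y + 41; no integer root y with |y| ≤ 4.
  x = -3: f_y(-3, y) = 3*y**2 + 22*y + 38; no integer root y with |y| ≤ 4.
  x = -2: f_y(-2, y) = 3*y**2 + 20*y + 33; vanishes at y ∈ {-3}. (-2, -3): f_x = 0, f = 0 — SINGULAR.
  x = -1: f_y(-1, y) = 3*y**2 + 18*y + 26; no integer root y with |y| ≤ 4.
  x = 0: f_y(0, y) = 3*y**2 + 16*y + 17; no integer root y with |y| ≤ 4.
  x = 1: f_y(1, y) = 3*y**2 + 14*y + 6; no integer root y with |y| ≤ 4.
  x = 2: f_y(2, y) = 3*y**2 + 12*y - 7; no integer root y with |y| ≤ 4.
  x = 3: f_y(3, y) = 3*y**2 + 10*y - 22; no integer root y with |y| ≤ 4.
  x = 4: f_y(4, y) = 3*y**2 + 8*y - 39; no integer root y with |y| ≤ 4.
Only singular point on the grid: (-2, -3).
Classify: substitute x = -2 + u, y = -3 + v and expand: f = -u**3 - u**2*v - u**2 - u*v**2 + v**3 + v**2.
No constant or linear terms (consistent with a singular point). Quadratic part: -u**2 + v**2. Cubic part: -u**3 - u**2*v - u*v**2 + v**3.
The quadratic part v**2 - u**2 = (v − u)(v + u) splits into two distinct linear factors, so there are two distinct tangent lines y − -3 = ±(x − -2) — this is a node (ordinary double point).
Classification: node.


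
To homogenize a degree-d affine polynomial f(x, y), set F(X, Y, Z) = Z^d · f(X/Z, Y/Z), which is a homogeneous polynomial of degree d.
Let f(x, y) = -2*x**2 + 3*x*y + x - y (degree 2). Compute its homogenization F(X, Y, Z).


F(X, Y, Z) = -2*X**2 + 3*X*Y + X*Z - Y*Z

deg(f) = 2.
Substitute x = X/Z, y = Y/Z into f, then multiply by Z^2.
  monomial -2·x^2·y^0 ↦ -2·X^2·Y^0·Z^0.
  monomial 3·x^1·y^1 ↦ 3·X^1·Y^1·Z^0.
  monomial 1·x^1·y^0 ↦ 1·X^1·Y^0·Z^1.
  monomial -1·x^0·y^1 ↦ -1·X^0·Y^1·Z^1.
Collecting: F(X, Y, Z) = -2*X**2 + 3*X*Y + X*Z - Y*Z.


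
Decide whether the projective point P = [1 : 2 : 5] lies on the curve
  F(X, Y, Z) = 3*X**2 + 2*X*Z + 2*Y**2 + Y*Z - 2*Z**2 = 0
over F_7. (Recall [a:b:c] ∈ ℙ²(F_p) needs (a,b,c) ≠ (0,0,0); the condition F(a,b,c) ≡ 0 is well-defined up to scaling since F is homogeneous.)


F(1,2,5) ≡ 2 (mod 7); P is NOT on the curve.

Evaluate F(1, 2, 5) term-by-term (mod 7).
  3*X**2 ↦ 3·1·1·1 = 3
  2*X*Z ↦ 2·1·1·5 = 10
  2*Y**2 ↦ 2·1·4·1 = 8
  Y*Z ↦ 1·1·2·5 = 10
  -2*Z**2 ↦ -2·1·1·25 = -50
Sum: F(1, 2, 5) = (3) + (10) + (8) + (10) + (-50) = -19.
Reducing mod 7: -19 ≡ 2 (mod 7).
Since F(a, b, c) ≡ 2 ≠ 0 (mod 7), P does NOT lie on the curve.


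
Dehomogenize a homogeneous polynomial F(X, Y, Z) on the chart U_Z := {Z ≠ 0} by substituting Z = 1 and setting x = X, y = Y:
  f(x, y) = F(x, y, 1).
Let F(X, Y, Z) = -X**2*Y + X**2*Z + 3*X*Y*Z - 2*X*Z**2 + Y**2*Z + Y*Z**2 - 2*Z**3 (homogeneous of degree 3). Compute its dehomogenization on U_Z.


f(x, y) = -x**2*y + x**2 + 3*x*y - 2*x + y**2 + y - 2

On U_Z we set Z = 1. Each monomial c·X^i·Y^j·Z^k in F becomes c·x^i·y^j·1^k = c·x^i·y^j.
Substituting Z = 1: F(X, Y, 1) = -x**2*y + x**2 + 3*x*y - 2*x + y**2 + y - 2.
Note: deg(f) ≤ deg(F) = 3; strict inequality happens when F is divisible by Z (lost terms).


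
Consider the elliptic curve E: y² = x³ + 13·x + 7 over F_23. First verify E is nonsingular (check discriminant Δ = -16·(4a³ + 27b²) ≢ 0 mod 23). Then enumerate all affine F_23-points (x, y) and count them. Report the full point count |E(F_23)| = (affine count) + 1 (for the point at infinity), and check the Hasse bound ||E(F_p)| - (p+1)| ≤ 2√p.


Affine points = {(2, 8), (2, 15), (3, 2), (3, 21), (4, 10), (4, 13), (5, 6), (5, 17), (6, 5), (6, 18), (7, 2), (7, 21), (8, 5), (8, 18), (9, 5), (9, 18), (11, 3), (11, 20), (13, 2), (13, 21), (14, 9), (14, 14), (15, 9), (15, 14), (17, 9), (17, 14), (18, 1), (18, 22), (19, 11), (19, 12), (22, 4), (22, 19)}; affine count = 32; |E(F_23)| = 33.

Discriminant check: Δ ∝ 4a³ + 27b² = 4·13³ + 27·7² = 4·2197 + 27·49 ≡ 14 (mod 23). Nonzero ⇒ E is nonsingular.
For each x ∈ F_23, compute rhs = x³ + 13·x + 7 mod 23, then count y ∈ F_23 with y² ≡ rhs.
  x = 0: rhs = 7, matching y values: none (0 points).
  x = 1: rhs = 21, matching y values: none (0 points).
  x = 2: rhs = 18, matching y values: 8, 15 (2 points).
  x = 3: rhs = 4, matching y values: 2, 21 (2 points).
  x = 4: rhs = 8, matching y values: 10, 13 (2 points).
  x = 5: rhs = 13, matching y values: 6, 17 (2 points).
  x = 6: rhs = 2, matching y values: 5, 18 (2 points).
  x = 7: rhs = 4, matching y values: 2, 21 (2 points).
  x = 8: rhs = 2, matching y values: 5, 18 (2 points).
  x = 9: rhs = 2, matching y values: 5, 18 (2 points).
  x = 10: rhs = 10, matching y values: none (0 points).
  x = 11: rhs = 9, matching y values: 3, 20 (2 points).
  x = 12: rhs = 5, matching y values: none (0 points).
  x = 13: rhs = 4, matching y values: 2, 21 (2 points).
  x = 14: rhs = 12, matching y values: 9, 14 (2 points).
  x = 15: rhs = 12, matching y values: 9, 14 (2 points).
  x = 16: rhs = 10, matching y values: none (0 points).
  x = 17: rhs = 12, matching y values: 9, 14 (2 points).
  x = 18: rhs = 1, matching y values: 1, 22 (2 points).
  x = 19: rhs = 6, matching y values: 11, 12 (2 points).
  x = 20: rhs = 10, matching y values: none (0 points).
  x = 21: rhs = 19, matching y values: none (0 points).
  x = 22: rhs = 16, matching y values: 4, 19 (2 points).
Total affine count: 32.
Full point count |E(F_23)| = 32 + 1 = 33.
Hasse bound: |33 − (23+1)| = |9| = 9 ≤ 2√23 ≈ 9.5917 ✓.


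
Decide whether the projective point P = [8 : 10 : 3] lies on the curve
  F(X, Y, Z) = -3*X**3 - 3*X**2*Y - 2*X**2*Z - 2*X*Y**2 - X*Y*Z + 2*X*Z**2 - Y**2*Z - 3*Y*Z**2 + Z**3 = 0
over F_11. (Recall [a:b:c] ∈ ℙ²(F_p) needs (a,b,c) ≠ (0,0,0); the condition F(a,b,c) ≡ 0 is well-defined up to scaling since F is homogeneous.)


F(8,10,3) ≡ 4 (mod 11); P is NOT on the curve.

Evaluate F(8, 10, 3) term-by-term (mod 11).
  -3*X**3 ↦ -3·512·1·1 = -1536
  -3*X**2*Y ↦ -3·64·10·1 = -1920
  -2*X**2*Z ↦ -2·64·1·3 = -384
  -2*X*Y**2 ↦ -2·8·100·1 = -1600
  -X*Y*Z ↦ -1·8·10·3 = -240
  2*X*Z**2 ↦ 2·8·1·9 = 144
  -Y**2*Z ↦ -1·1·100·3 = -300
  -3*Y*Z**2 ↦ -3·1·10·9 = -270
  Z**3 ↦ 1·1·1·27 = 27
Sum: F(8, 10, 3) = (-1536) + (-1920) + (-384) + (-1600) + (-240) + (144) + (-300) + (-270) + (27) = -6079.
Reducing mod 11: -6079 ≡ 4 (mod 11).
Since F(a, b, c) ≡ 4 ≠ 0 (mod 11), P does NOT lie on the curve.


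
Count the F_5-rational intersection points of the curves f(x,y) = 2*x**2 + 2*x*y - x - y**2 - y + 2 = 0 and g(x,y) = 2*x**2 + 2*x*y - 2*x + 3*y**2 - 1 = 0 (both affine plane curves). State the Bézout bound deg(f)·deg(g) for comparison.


Common zeros: {(2, 1)}; count = 1; Bézout bound = 4.

deg(f) = 2, deg(g) = 2, so Bézout bound = 4.
Scan x ∈ F_5. For each x, list the y ∈ F_5 with f(x, y) ≡ 0 and those with g(x, y) ≡ 0 (mod 5); the common zeros in that column are the intersection.
  x = 0: f ≡ 0 at y ∈ {1, 3}; g ≡ 0 at y ∈ ∅; common: ∅.
  x = 1: f ≡ 0 at y ∈ ∅; g ≡ 0 at y ∈ {2, 4}; common: ∅.
  x = 2: f ≡ 0 at y ∈ {1, 2}; g ≡ 0 at y ∈ {1}; common: {1}.
  x = 3: f ≡ 0 at y ∈ ∅; g ≡ 0 at y ∈ {1, 2}; common: ∅.
  x = 4: f ≡ 0 at y ∈ {0, 2}; g ≡ 0 at y ∈ ∅; common: ∅.
Collecting: common zeros = {(2, 1)}, so the count is 1.
Comparison with the Bézout bound: 1 ≤ 4 = deg(f)·deg(g), as expected for curves with no common component (the affine F_5-count falls short of the bound because intersections may lie at infinity, over extension fields, or carry multiplicity).


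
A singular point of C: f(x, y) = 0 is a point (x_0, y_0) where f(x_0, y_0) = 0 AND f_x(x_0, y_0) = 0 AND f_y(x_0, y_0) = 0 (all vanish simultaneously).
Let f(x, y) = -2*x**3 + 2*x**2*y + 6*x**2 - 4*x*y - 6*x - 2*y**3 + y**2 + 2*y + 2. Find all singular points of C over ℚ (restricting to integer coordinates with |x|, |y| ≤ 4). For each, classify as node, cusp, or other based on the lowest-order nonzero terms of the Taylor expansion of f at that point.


Singular points: {(1, 0)}; classification: cusp.

Compute partial derivatives:
  f_x = -6*x**2 + 4*x*y + 12*x - 4*y - 6.
  f_y = 2*x**2 - 4*x - 6*y**2 + 2*y + 2.
Scan x_0 ∈ {−4, ..., 4}. For each x_0, f_y(x_0, y) is a polynomial in y; find its integer roots y ∈ {−4, ..., 4}, then test f_x and f at those candidates.
  x = -4: f_y(-4, y) = -6*y**2 + 2*y + 50; no integer root y with |y| ≤ 4.
  x = -3: f_y(-3, y) = -6*y**2 + 2*y + 32; no integer root y with |y| ≤ 4.
  x = -2: f_y(-2, y) = -6*y**2 + 2*y + 18; no integer root y with |y| ≤ 4.
  x = -1: f_y(-1, y) = -6*y**2 + 2*y + 8; vanishes at y ∈ {-1}. (-1, -1): f_x = -16 ≠ 0.
  x = 0: f_y(0, y) = -6*y**2 + 2*y + 2; no integer root y with |y| ≤ 4.
  x = 1: f_y(1, y) = -6*y**2 + 2*y; vanishes at y ∈ {0}. (1, 0): f_x = 0, f = 0 — SINGULAR.
  x = 2: f_y(2, y) = -6*y**2 + 2*y + 2; no integer root y with |y| ≤ 4.
  x = 3: f_y(3, y) = -6*y**2 + 2*y + 8; vanishes at y ∈ {-1}. (3, -1): f_x = -32 ≠ 0.
  x = 4: f_y(4, y) = -6*y**2 + 2*y + 18; no integer root y with |y| ≤ 4.
Only singular point on the grid: (1, 0).
Classify: substitute x = 1 + u, y = 0 + v and expand: f = -2*u**3 + 2*u**2*v - 2*v**3 + v**2.
No constant or linear terms (consistent with a singular point). Quadratic part: v**2. Cubic part: -2*u**3 + 2*u**2*v - 2*v**3.
The quadratic part v**2 is a perfect square, so there is a single (double) tangent line v = 0, i.e. y = 0. Restricting the cubic part to that line (v = 0) leaves -2*u**3 ≠ 0, so f is not divisible by v and the branch is v² ≈ 2*u**3 to lowest order — this is a cusp.
Classification: cusp.


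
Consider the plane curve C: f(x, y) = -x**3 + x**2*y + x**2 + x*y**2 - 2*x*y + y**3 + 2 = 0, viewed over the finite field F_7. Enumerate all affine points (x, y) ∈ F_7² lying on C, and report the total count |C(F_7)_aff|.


Affine F_7-points: {(1, 3), (1, 5), (2, 2), (5, 0), (5, 1), (6, 1), (6, 2), (6, 5)}; count = 8.

For each of the 49 pairs (x, y) ∈ F_7², evaluate f(x, y) mod 7. Record the zeros.
  x = 0: [0↦2, 1↦3, 2↦3, 3↦1, 4↦3, 5↦1, 6↦1]  zeros at y ∈ ∅
  x = 1: [0↦2, 1↦3, 2↦5, 3↦0, 4↦1, 5↦0, 6↦3]  zeros at y ∈ {3, 5}
  x = 2: [0↦5, 1↦1, 2↦0, 3↦1, 4↦3, 5↦5, 6↦6]  zeros at y ∈ {2}
  x = 3: [0↦5, 1↦5, 2↦3, 3↦5, 4↦3, 5↦3, 6↦4]  zeros at y ∈ ∅
  x = 4: [0↦3, 1↦2, 2↦1, 3↦6, 4↦2, 5↦2, 6↦5]  zeros at y ∈ ∅
  x = 5: [0↦0, 1↦0, 2↦2, 3↦5, 4↦1, 5↦3, 6↦3]  zeros at y ∈ {0, 1}
  x = 6: [0↦4, 1↦0, 2↦0, 3↦3, 4↦1, 5↦0, 6↦6]  zeros at y ∈ {1, 2, 5}
Collecting zeros: affine points = {(1, 3), (1, 5), (2, 2), (5, 0), (5, 1), (6, 1), (6, 2), (6, 5)}.
Total count |C(F_7)_aff| = 8.


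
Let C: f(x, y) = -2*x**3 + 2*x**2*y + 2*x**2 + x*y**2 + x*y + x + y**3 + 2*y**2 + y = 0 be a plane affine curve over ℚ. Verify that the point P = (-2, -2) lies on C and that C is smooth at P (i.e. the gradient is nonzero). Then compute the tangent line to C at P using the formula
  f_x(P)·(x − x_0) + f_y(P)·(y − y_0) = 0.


Tangent line at P: -13*x + 19*y + 12 = 0.

Step 1: f(-2, -2) = 0, so P lies on C.
Step 2: partial derivatives
  f_x(x, y) = -6*x**2 + 4*x*y + 4*x + y**2 + y + 1, f_y(x, y) = 2*x**2 + 2*x*y + x + 3*y**2 + 4*y + 1.
  f_x(P) = -13, f_y(P) = 19 (gradient nonzero, so P is smooth).
Step 3: tangent line at P: -13·(x − -2) + 19·(y − -2) = 0.
Expanding: -13*x + 19*y + 12 = 0.


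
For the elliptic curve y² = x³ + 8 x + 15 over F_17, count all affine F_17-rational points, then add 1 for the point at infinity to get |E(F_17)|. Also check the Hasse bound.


Affine points = {(0, 7), (0, 10), (3, 7), (3, 10), (4, 3), (4, 14), (8, 8), (8, 9), (9, 0), (13, 2), (13, 15), (14, 7), (14, 10), (15, 5), (15, 12)}; affine count = 15; |E(F_17)| = 16.

Discriminant check: Δ ∝ 4a³ + 27b² = 4·8³ + 27·15² = 4·512 + 27·225 ≡ 14 (mod 17). Nonzero ⇒ E is nonsingular.
For each x ∈ F_17, compute rhs = x³ + 8·x + 15 mod 17, then count y ∈ F_17 with y² ≡ rhs.
  x = 0: rhs = 15, matching y values: 7, 10 (2 points).
  x = 1: rhs = 7, matching y values: none (0 points).
  x = 2: rhs = 5, matching y values: none (0 points).
  x = 3: rhs = 15, matching y values: 7, 10 (2 points).
  x = 4: rhs = 9, matching y values: 3, 14 (2 points).
  x = 5: rhs = 10, matching y values: none (0 points).
  x = 6: rhs = 7, matching y values: none (0 points).
  x = 7: rhs = 6, matching y values: none (0 points).
  x = 8: rhs = 13, matching y values: 8, 9 (2 points).
  x = 9: rhs = 0, matching y values: 0 (1 points).
  x = 10: rhs = 7, matching y values: none (0 points).
  x = 11: rhs = 6, matching y values: none (0 points).
  x = 12: rhs = 3, matching y values: none (0 points).
  x = 13: rhs = 4, matching y values: 2, 15 (2 points).
  x = 14: rhs = 15, matching y values: 7, 10 (2 points).
  x = 15: rhs = 8, matching y values: 5, 12 (2 points).
  x = 16: rhs = 6, matching y values: none (0 points).
Total affine count: 15.
Full point count |E(F_17)| = 15 + 1 = 16.
Hasse bound: |16 − (17+1)| = |-2| = 2 ≤ 2√17 ≈ 8.2462 ✓.


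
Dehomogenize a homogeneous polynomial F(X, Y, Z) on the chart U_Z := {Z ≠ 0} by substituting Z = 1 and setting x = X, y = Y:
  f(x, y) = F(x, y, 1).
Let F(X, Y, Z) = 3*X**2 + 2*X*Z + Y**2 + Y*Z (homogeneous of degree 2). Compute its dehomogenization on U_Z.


f(x, y) = 3*x**2 + 2*x + y**2 + y

On U_Z we set Z = 1. Each monomial c·X^i·Y^j·Z^k in F becomes c·x^i·y^j·1^k = c·x^i·y^j.
Substituting Z = 1: F(X, Y, 1) = 3*x**2 + 2*x + y**2 + y.
Note: deg(f) ≤ deg(F) = 2; strict inequality happens when F is divisible by Z (lost terms).


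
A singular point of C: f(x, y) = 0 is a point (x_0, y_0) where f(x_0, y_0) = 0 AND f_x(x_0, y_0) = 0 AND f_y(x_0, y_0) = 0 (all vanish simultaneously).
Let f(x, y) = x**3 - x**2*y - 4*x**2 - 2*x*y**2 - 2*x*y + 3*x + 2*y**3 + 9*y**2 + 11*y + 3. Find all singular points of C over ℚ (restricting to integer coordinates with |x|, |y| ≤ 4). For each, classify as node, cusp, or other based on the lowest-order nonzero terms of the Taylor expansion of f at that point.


Singular points: {(1, -1)}; classification: cusp.

Compute partial derivatives:
  f_x = 3*x**2 - 2*x*y - 8*x - 2*y**2 - 2*y + 3.
  f_y = -x**2 - 4*x*y - 2*x + 6*y**2 + 18*y + 11.
Scan x_0 ∈ {−4, ..., 4}. For each x_0, f_y(x_0, y) is a polynomial in y; find its integer roots y ∈ {−4, ..., 4}, then test f_x and f at those candidates.
  x = -4: f_y(-4, y) = 6*y**2 + 34*y + 3; no integer root y with |y| ≤ 4.
  x = -3: f_y(-3, y) = 6*y**2 + 30*y + 8; no integer root y with |y| ≤ 4.
  x = -2: f_y(-2, y) = 6*y**2 + 26*y + 11; no integer root y with |y| ≤ 4.
  x = -1: f_y(-1, y) = 6*y**2 + 22*y + 12; vanishes at y ∈ {-3}. (-1, -3): f_x = -4 ≠ 0.
  x = 0: f_y(0, y) = 6*y**2 + 18*y + 11; no integer root y with |y| ≤ 4.
  x = 1: f_y(1, y) = 6*y**2 + 14*y + 8; vanishes at y ∈ {-1}. (1, -1): f_x = 0, f = 0 — SINGULAR.
  x = 2: f_y(2, y) = 6*y**2 + 10*y + 3; no integer root y with |y| ≤ 4.
  x = 3: f_y(3, y) = 6*y**2 + 6*y - 4; no integer root y with |y| ≤ 4.
  x = 4: f_y(4, y) = 6*y**2 + 2*y - 13; no integer root y with |y| ≤ 4.
Only singular point on the grid: (1, -1).
Classify: substitute x = 1 + u, y = -1 + v and expand: f = u**3 - u**2*v - 2*u*v**2 + 2*v**3 + v**2.
No constant or linear terms (consistent with a singular point). Quadratic part: v**2. Cubic part: u**3 - u**2*v - 2*u*v**2 + 2*v**3.
The quadratic part v**2 is a perfect square, so there is a single (double) tangent line v = 0, i.e. y = -1. Restricting the cubic part to that line (v = 0) leaves u**3 ≠ 0, so f is not divisible by v and the branch is v² ≈ -u**3 to lowest order — this is a cusp.
Classification: cusp.


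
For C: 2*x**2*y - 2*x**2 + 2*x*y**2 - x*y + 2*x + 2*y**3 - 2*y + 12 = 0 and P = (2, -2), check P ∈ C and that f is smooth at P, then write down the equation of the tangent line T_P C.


Tangent line at P: -12*x + 12*y + 48 = 0.

Step 1: f(2, -2) = 0, so P lies on C.
Step 2: partial derivatives
  f_x(x, y) = 4*x*y - 4*x + 2*y**2 - y + 2, f_y(x, y) = 2*x**2 + 4*x*y - x + 6*y**2 - 2.
  f_x(P) = -12, f_y(P) = 12 (gradient nonzero, so P is smooth).
Step 3: tangent line at P: -12·(x − 2) + 12·(y − -2) = 0.
Expanding: -12*x + 12*y + 48 = 0.


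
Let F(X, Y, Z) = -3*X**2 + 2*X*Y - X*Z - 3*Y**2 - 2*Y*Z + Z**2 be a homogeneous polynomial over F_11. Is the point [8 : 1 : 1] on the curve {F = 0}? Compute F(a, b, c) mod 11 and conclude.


F(8,1,1) ≡ 10 (mod 11); P is NOT on the curve.

Evaluate F(8, 1, 1) term-by-term (mod 11).
  -3*X**2 ↦ -3·64·1·1 = -192
  2*X*Y ↦ 2·8·1·1 = 16
  -X*Z ↦ -1·8·1·1 = -8
  -3*Y**2 ↦ -3·1·1·1 = -3
  -2*Y*Z ↦ -2·1·1·1 = -2
  Z**2 ↦ 1·1·1·1 = 1
Sum: F(8, 1, 1) = (-192) + (16) + (-8) + (-3) + (-2) + (1) = -188.
Reducing mod 11: -188 ≡ 10 (mod 11).
Since F(a, b, c) ≡ 10 ≠ 0 (mod 11), P does NOT lie on the curve.


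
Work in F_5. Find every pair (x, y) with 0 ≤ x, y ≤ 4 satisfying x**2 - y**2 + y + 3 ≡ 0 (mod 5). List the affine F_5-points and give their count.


Affine F_5-points: {(2, 2), (2, 4), (3, 2), (3, 4)}; count = 4.

For each of the 25 pairs (x, y) ∈ F_5², evaluate f(x, y) mod 5. Record the zeros.
  x = 0: [0↦3, 1↦3, 2↦1, 3↦2, 4↦1]  zeros at y ∈ ∅
  x = 1: [0↦4, 1↦4, 2↦2, 3↦3, 4↦2]  zeros at y ∈ ∅
  x = 2: [0↦2, 1↦2, 2↦0, 3↦1, 4↦0]  zeros at y ∈ {2, 4}
  x = 3: [0↦2, 1↦2, 2↦0, 3↦1, 4↦0]  zeros at y ∈ {2, 4}
  x = 4: [0↦4, 1↦4, 2↦2, 3↦3, 4↦2]  zeros at y ∈ ∅
Collecting zeros: affine points = {(2, 2), (2, 4), (3, 2), (3, 4)}.
Total count |C(F_5)_aff| = 4.


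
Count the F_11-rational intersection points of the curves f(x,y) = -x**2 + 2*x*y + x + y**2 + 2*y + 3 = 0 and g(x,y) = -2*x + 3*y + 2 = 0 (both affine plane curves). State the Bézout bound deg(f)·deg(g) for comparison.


Common zeros: ∅; count = 0; Bézout bound = 2.

deg(f) = 2, deg(g) = 1, so Bézout bound = 2.
Scan x ∈ F_11. For each x, list the y ∈ F_11 with f(x, y) ≡ 0 and those with g(x, y) ≡ 0 (mod 11); the common zeros in that column are the intersection.
  x = 0: f ≡ 0 at y ∈ {2, 7}; g ≡ 0 at y ∈ {3}; common: ∅.
  x = 1: f ≡ 0 at y ∈ {8, 10}; g ≡ 0 at y ∈ {0}; common: ∅.
  x = 2: f ≡ 0 at y ∈ ∅; g ≡ 0 at y ∈ {8}; common: ∅.
  x = 3: f ≡ 0 at y ∈ ∅; g ≡ 0 at y ∈ {5}; common: ∅.
  x = 4: f ≡ 0 at y ∈ {5, 7}; g ≡ 0 at y ∈ {2}; common: ∅.
  x = 5: f ≡ 0 at y ∈ {2, 8}; g ≡ 0 at y ∈ {10}; common: ∅.
  x = 6: f ≡ 0 at y ∈ ∅; g ≡ 0 at y ∈ {7}; common: ∅.
  x = 7: f ≡ 0 at y ∈ {1, 5}; g ≡ 0 at y ∈ {4}; common: ∅.
  x = 8: f ≡ 0 at y ∈ ∅; g ≡ 0 at y ∈ {1}; common: ∅.
  x = 9: f ≡ 0 at y ∈ {3, 10}; g ≡ 0 at y ∈ {9}; common: ∅.
  x = 10: f ≡ 0 at y ∈ ∅; g ≡ 0 at y ∈ {6}; common: ∅.
Collecting: common zeros = ∅, so the count is 0.
Comparison with the Bézout bound: 0 ≤ 2 = deg(f)·deg(g), as expected for curves with no common component (the affine F_11-count falls short of the bound because intersections may lie at infinity, over extension fields, or carry multiplicity).


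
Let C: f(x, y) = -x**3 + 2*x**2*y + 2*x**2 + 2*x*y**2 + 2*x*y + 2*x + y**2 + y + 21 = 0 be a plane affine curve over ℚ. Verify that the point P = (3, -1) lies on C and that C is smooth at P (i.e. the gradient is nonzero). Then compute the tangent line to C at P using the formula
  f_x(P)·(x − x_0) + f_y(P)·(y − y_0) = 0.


Tangent line at P: -25*x + 11*y + 86 = 0.

Step 1: f(3, -1) = 0, so P lies on C.
Step 2: partial derivatives
  f_x(x, y) = -3*x**2 + 4*x*y + 4*x + 2*y**2 + 2*y + 2, f_y(x, y) = 2*x**2 + 4*x*y + 2*x + 2*y + 1.
  f_x(P) = -25, f_y(P) = 11 (gradient nonzero, so P is smooth).
Step 3: tangent line at P: -25·(x − 3) + 11·(y − -1) = 0.
Expanding: -25*x + 11*y + 86 = 0.


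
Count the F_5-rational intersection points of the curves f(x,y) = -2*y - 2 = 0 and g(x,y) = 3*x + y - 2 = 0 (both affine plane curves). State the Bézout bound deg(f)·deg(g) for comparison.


Common zeros: {(1, 4)}; count = 1; Bézout bound = 1.

deg(f) = 1, deg(g) = 1, so Bézout bound = 1.
Scan x ∈ F_5. For each x, list the y ∈ F_5 with f(x, y) ≡ 0 and those with g(x, y) ≡ 0 (mod 5); the common zeros in that column are the intersection.
  x = 0: f ≡ 0 at y ∈ {4}; g ≡ 0 at y ∈ {2}; common: ∅.
  x = 1: f ≡ 0 at y ∈ {4}; g ≡ 0 at y ∈ {4}; common: {4}.
  x = 2: f ≡ 0 at y ∈ {4}; g ≡ 0 at y ∈ {1}; common: ∅.
  x = 3: f ≡ 0 at y ∈ {4}; g ≡ 0 at y ∈ {3}; common: ∅.
  x = 4: f ≡ 0 at y ∈ {4}; g ≡ 0 at y ∈ {0}; common: ∅.
Collecting: common zeros = {(1, 4)}, so the count is 1.
Comparison with the Bézout bound: 1 ≤ 1 = deg(f)·deg(g), as expected for curves with no common component (the bound is attained).


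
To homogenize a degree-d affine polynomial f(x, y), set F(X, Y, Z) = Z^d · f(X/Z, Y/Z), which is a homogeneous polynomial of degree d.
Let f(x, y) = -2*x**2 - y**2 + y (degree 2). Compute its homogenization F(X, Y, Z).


F(X, Y, Z) = -2*X**2 - Y**2 + Y*Z

deg(f) = 2.
Substitute x = X/Z, y = Y/Z into f, then multiply by Z^2.
  monomial -2·x^2·y^0 ↦ -2·X^2·Y^0·Z^0.
  monomial -1·x^0·y^2 ↦ -1·X^0·Y^2·Z^0.
  monomial 1·x^0·y^1 ↦ 1·X^0·Y^1·Z^1.
Collecting: F(X, Y, Z) = -2*X**2 - Y**2 + Y*Z.


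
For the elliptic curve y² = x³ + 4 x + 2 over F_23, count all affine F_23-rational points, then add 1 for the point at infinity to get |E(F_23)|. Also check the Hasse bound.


Affine points = {(0, 5), (0, 18), (2, 8), (2, 15), (3, 8), (3, 15), (4, 6), (4, 17), (5, 3), (5, 20), (6, 9), (6, 14), (9, 10), (9, 13), (18, 8), (18, 15), (20, 3), (20, 20), (21, 3), (21, 20)}; affine count = 20; |E(F_23)| = 21.

Discriminant check: Δ ∝ 4a³ + 27b² = 4·4³ + 27·2² = 4·64 + 27·4 ≡ 19 (mod 23). Nonzero ⇒ E is nonsingular.
For each x ∈ F_23, compute rhs = x³ + 4·x + 2 mod 23, then count y ∈ F_23 with y² ≡ rhs.
  x = 0: rhs = 2, matching y values: 5, 18 (2 points).
  x = 1: rhs = 7, matching y values: none (0 points).
  x = 2: rhs = 18, matching y values: 8, 15 (2 points).
  x = 3: rhs = 18, matching y values: 8, 15 (2 points).
  x = 4: rhs = 13, matching y values: 6, 17 (2 points).
  x = 5: rhs = 9, matching y values: 3, 20 (2 points).
  x = 6: rhs = 12, matching y values: 9, 14 (2 points).
  x = 7: rhs = 5, matching y values: none (0 points).
  x = 8: rhs = 17, matching y values: none (0 points).
  x = 9: rhs = 8, matching y values: 10, 13 (2 points).
  x = 10: rhs = 7, matching y values: none (0 points).
  x = 11: rhs = 20, matching y values: none (0 points).
  x = 12: rhs = 7, matching y values: none (0 points).
  x = 13: rhs = 20, matching y values: none (0 points).
  x = 14: rhs = 19, matching y values: none (0 points).
  x = 15: rhs = 10, matching y values: none (0 points).
  x = 16: rhs = 22, matching y values: none (0 points).
  x = 17: rhs = 15, matching y values: none (0 points).
  x = 18: rhs = 18, matching y values: 8, 15 (2 points).
  x = 19: rhs = 14, matching y values: none (0 points).
  x = 20: rhs = 9, matching y values: 3, 20 (2 points).
  x = 21: rhs = 9, matching y values: 3, 20 (2 points).
  x = 22: rhs = 20, matching y values: none (0 points).
Total affine count: 20.
Full point count |E(F_23)| = 20 + 1 = 21.
Hasse bound: |21 − (23+1)| = |-3| = 3 ≤ 2√23 ≈ 9.5917 ✓.


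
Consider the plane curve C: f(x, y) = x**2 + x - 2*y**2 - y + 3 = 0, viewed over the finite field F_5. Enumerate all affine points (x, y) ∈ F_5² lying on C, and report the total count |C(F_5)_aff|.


Affine F_5-points: {(0, 1), (1, 0), (1, 2), (3, 0), (3, 2), (4, 1)}; count = 6.

For each of the 25 pairs (x, y) ∈ F_5², evaluate f(x, y) mod 5. Record the zeros.
  x = 0: [0↦3, 1↦0, 2↦3, 3↦2, 4↦2]  zeros at y ∈ {1}
  x = 1: [0↦0, 1↦2, 2↦0, 3↦4, 4↦4]  zeros at y ∈ {0, 2}
  x = 2: [0↦4, 1↦1, 2↦4, 3↦3, 4↦3]  zeros at y ∈ ∅
  x = 3: [0↦0, 1↦2, 2↦0, 3↦4, 4↦4]  zeros at y ∈ {0, 2}
  x = 4: [0↦3, 1↦0, 2↦3, 3↦2, 4↦2]  zeros at y ∈ {1}
Collecting zeros: affine points = {(0, 1), (1, 0), (1, 2), (3, 0), (3, 2), (4, 1)}.
Total count |C(F_5)_aff| = 6.


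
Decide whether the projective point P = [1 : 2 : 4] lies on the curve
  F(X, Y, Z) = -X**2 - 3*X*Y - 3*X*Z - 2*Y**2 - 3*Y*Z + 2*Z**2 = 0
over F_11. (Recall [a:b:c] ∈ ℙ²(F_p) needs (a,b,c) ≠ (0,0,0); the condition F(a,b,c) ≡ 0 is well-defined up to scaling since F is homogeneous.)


F(1,2,4) ≡ 3 (mod 11); P is NOT on the curve.

Evaluate F(1, 2, 4) term-by-term (mod 11).
  -X**2 ↦ -1·1·1·1 = -1
  -3*X*Y ↦ -3·1·2·1 = -6
  -3*X*Z ↦ -3·1·1·4 = -12
  -2*Y**2 ↦ -2·1·4·1 = -8
  -3*Y*Z ↦ -3·1·2·4 = -24
  2*Z**2 ↦ 2·1·1·16 = 32
Sum: F(1, 2, 4) = (-1) + (-6) + (-12) + (-8) + (-24) + (32) = -19.
Reducing mod 11: -19 ≡ 3 (mod 11).
Since F(a, b, c) ≡ 3 ≠ 0 (mod 11), P does NOT lie on the curve.


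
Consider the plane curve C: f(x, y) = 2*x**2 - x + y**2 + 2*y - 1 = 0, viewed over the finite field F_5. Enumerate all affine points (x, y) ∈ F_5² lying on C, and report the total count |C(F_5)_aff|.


Affine F_5-points: {(1, 0), (1, 3), (2, 0), (2, 3), (4, 1), (4, 2)}; count = 6.

For each of the 25 pairs (x, y) ∈ F_5², evaluate f(x, y) mod 5. Record the zeros.
  x = 0: [0↦4, 1↦2, 2↦2, 3↦4, 4↦3]  zeros at y ∈ ∅
  x = 1: [0↦0, 1↦3, 2↦3, 3↦0, 4↦4]  zeros at y ∈ {0, 3}
  x = 2: [0↦0, 1↦3, 2↦3, 3↦0, 4↦4]  zeros at y ∈ {0, 3}
  x = 3: [0↦4, 1↦2, 2↦2, 3↦4, 4↦3]  zeros at y ∈ ∅
  x = 4: [0↦2, 1↦0, 2↦0, 3↦2, 4↦1]  zeros at y ∈ {1, 2}
Collecting zeros: affine points = {(1, 0), (1, 3), (2, 0), (2, 3), (4, 1), (4, 2)}.
Total count |C(F_5)_aff| = 6.


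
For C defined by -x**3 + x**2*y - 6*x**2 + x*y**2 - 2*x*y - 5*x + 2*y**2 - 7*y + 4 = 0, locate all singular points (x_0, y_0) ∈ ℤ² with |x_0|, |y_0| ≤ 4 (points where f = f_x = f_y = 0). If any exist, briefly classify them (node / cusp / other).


Singular points: {(-1, 2)}; classification: node.

Compute partial derivatives:
  f_x = -3*x**2 + 2*x*y - 12*x + y**2 - 2*y - 5.
  f_y = x**2 + 2*x*y - 2*x + 4*y - 7.
Scan x_0 ∈ {−4, ..., 4}. For each x_0, f_y(x_0, y) is a polynomial in y; find its integer roots y ∈ {−4, ..., 4}, then test f_x and f at those candidates.
  x = -4: f_y(-4, y) = 17 - 4*y; no integer root y with |y| ≤ 4.
  x = -3: f_y(-3, y) = 8 - 2*y; vanishes at y ∈ {4}. (-3, 4): f_x = -12 ≠ 0.
  x = -2: f_y(-2, y) = 1; no integer root y with |y| ≤ 4.
  x = -1: f_y(-1, y) = 2*y - 4; vanishes at y ∈ {2}. (-1, 2): f_x = 0, f = 0 — SINGULAR.
  x = 0: f_y(0, y) = 4*y - 7; no integer root y with |y| ≤ 4.
  x = 1: f_y(1, y) = 6*y - 8; no integer root y with |y| ≤ 4.
  x = 2: f_y(2, y) = 8*y - 7; no integer root y with |y| ≤ 4.
  x = 3: f_y(3, y) = 10*y - 4; no integer root y with |y| ≤ 4.
  x = 4: f_y(4, y) = 12*y + 1; no integer root y with |y| ≤ 4.
Only singular point on the grid: (-1, 2).
Classify: substitute x = -1 + u, y = 2 + v and expand: f = -u**3 + u**2*v - u**2 + u*v**2 + v**2.
No constant or linear terms (consistent with a singular point). Quadratic part: -u**2 + v**2. Cubic part: -u**3 + u**2*v + u*v**2.
The quadratic part v**2 - u**2 = (v − u)(v + u) splits into two distinct linear factors, so there are two distinct tangent lines y − 2 = ±(x − -1) — this is a node (ordinary double point).
Classification: node.


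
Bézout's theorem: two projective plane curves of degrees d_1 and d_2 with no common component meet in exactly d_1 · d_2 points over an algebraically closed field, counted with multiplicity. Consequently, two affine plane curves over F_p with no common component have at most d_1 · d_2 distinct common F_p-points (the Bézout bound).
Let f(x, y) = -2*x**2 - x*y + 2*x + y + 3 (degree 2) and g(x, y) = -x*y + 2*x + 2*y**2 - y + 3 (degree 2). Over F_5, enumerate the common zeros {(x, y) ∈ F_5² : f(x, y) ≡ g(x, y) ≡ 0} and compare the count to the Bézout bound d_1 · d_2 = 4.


Common zeros: {(3, 3)}; count = 1; Bézout bound = 4.

deg(f) = 2, deg(g) = 2, so Bézout bound = 4.
Scan x ∈ F_5. For each x, list the y ∈ F_5 with f(x, y) ≡ 0 and those with g(x, y) ≡ 0 (mod 5); the common zeros in that column are the intersection.
  x = 0: f ≡ 0 at y ∈ {2}; g ≡ 0 at y ∈ ∅; common: ∅.
  x = 1: f ≡ 0 at y ∈ ∅; g ≡ 0 at y ∈ {0, 1}; common: ∅.
  x = 2: f ≡ 0 at y ∈ {4}; g ≡ 0 at y ∈ ∅; common: ∅.
  x = 3: f ≡ 0 at y ∈ {3}; g ≡ 0 at y ∈ {3, 4}; common: {3}.
  x = 4: f ≡ 0 at y ∈ {3}; g ≡ 0 at y ∈ ∅; common: ∅.
Collecting: common zeros = {(3, 3)}, so the count is 1.
Comparison with the Bézout bound: 1 ≤ 4 = deg(f)·deg(g), as expected for curves with no common component (the affine F_5-count falls short of the bound because intersections may lie at infinity, over extension fields, or carry multiplicity).


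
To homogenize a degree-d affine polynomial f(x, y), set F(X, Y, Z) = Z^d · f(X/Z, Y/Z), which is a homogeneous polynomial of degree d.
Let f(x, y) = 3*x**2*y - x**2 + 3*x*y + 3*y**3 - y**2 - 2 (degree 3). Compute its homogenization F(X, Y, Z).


F(X, Y, Z) = 3*X**2*Y - X**2*Z + 3*X*Y*Z + 3*Y**3 - Y**2*Z - 2*Z**3

deg(f) = 3.
Substitute x = X/Z, y = Y/Z into f, then multiply by Z^3.
  monomial 3·x^2·y^1 ↦ 3·X^2·Y^1·Z^0.
  monomial -1·x^2·y^0 ↦ -1·X^2·Y^0·Z^1.
  monomial 3·x^1·y^1 ↦ 3·X^1·Y^1·Z^1.
  monomial 3·x^0·y^3 ↦ 3·X^0·Y^3·Z^0.
  monomial -1·x^0·y^2 ↦ -1·X^0·Y^2·Z^1.
  monomial -2·x^0·y^0 ↦ -2·X^0·Y^0·Z^3.
Collecting: F(X, Y, Z) = 3*X**2*Y - X**2*Z + 3*X*Y*Z + 3*Y**3 - Y**2*Z - 2*Z**3.


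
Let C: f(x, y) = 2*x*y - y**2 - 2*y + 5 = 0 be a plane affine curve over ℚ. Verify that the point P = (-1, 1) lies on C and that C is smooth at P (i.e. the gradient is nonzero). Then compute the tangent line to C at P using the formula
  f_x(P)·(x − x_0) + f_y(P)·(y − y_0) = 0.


Tangent line at P: 2*x - 6*y + 8 = 0.

Step 1: f(-1, 1) = 0, so P lies on C.
Step 2: partial derivatives
  f_x(x, y) = 2*y, f_y(x, y) = 2*x - 2*y - 2.
  f_x(P) = 2, f_y(P) = -6 (gradient nonzero, so P is smooth).
Step 3: tangent line at P: 2·(x − -1) + -6·(y − 1) = 0.
Expanding: 2*x - 6*y + 8 = 0.


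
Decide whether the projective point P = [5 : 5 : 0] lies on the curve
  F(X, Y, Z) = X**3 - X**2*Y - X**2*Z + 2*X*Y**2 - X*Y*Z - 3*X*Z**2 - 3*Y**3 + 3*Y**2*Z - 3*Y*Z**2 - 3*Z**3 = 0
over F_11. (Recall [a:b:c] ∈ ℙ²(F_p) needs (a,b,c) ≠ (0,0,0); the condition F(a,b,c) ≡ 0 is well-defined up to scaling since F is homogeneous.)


F(5,5,0) ≡ 7 (mod 11); P is NOT on the curve.

Evaluate F(5, 5, 0) term-by-term (mod 11).
  X**3 ↦ 1·125·1·1 = 125
  -X**2*Y ↦ -1·25·5·1 = -125
  -X**2*Z ↦ -1·25·1·0 = 0
  2*X*Y**2 ↦ 2·5·25·1 = 250
  -X*Y*Z ↦ -1·5·5·0 = 0
  -3*X*Z**2 ↦ -3·5·1·0 = 0
  -3*Y**3 ↦ -3·1·125·1 = -375
  3*Y**2*Z ↦ 3·1·25·0 = 0
  -3*Y*Z**2 ↦ -3·1·5·0 = 0
  -3*Z**3 ↦ -3·1·1·0 = 0
Sum: F(5, 5, 0) = (125) + (-125) + (0) + (250) + (0) + (0) + (-375) + (0) + (0) + (0) = -125.
Reducing mod 11: -125 ≡ 7 (mod 11).
Since F(a, b, c) ≡ 7 ≠ 0 (mod 11), P does NOT lie on the curve.


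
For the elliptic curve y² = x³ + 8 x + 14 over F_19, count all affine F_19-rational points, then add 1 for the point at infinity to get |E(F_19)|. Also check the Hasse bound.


Affine points = {(1, 2), (1, 17), (2, 0), (8, 1), (8, 18), (9, 6), (9, 13), (10, 7), (10, 12), (13, 4), (13, 15), (14, 1), (14, 18), (16, 1), (16, 18), (17, 3), (17, 16), (18, 9), (18, 10)}; affine count = 19; |E(F_19)| = 20.

Discriminant check: Δ ∝ 4a³ + 27b² = 4·8³ + 27·14² = 4·512 + 27·196 ≡ 6 (mod 19). Nonzero ⇒ E is nonsingular.
For each x ∈ F_19, compute rhs = x³ + 8·x + 14 mod 19, then count y ∈ F_19 with y² ≡ rhs.
  x = 0: rhs = 14, matching y values: none (0 points).
  x = 1: rhs = 4, matching y values: 2, 17 (2 points).
  x = 2: rhs = 0, matching y values: 0 (1 points).
  x = 3: rhs = 8, matching y values: none (0 points).
  x = 4: rhs = 15, matching y values: none (0 points).
  x = 5: rhs = 8, matching y values: none (0 points).
  x = 6: rhs = 12, matching y values: none (0 points).
  x = 7: rhs = 14, matching y values: none (0 points).
  x = 8: rhs = 1, matching y values: 1, 18 (2 points).
  x = 9: rhs = 17, matching y values: 6, 13 (2 points).
  x = 10: rhs = 11, matching y values: 7, 12 (2 points).
  x = 11: rhs = 8, matching y values: none (0 points).
  x = 12: rhs = 14, matching y values: none (0 points).
  x = 13: rhs = 16, matching y values: 4, 15 (2 points).
  x = 14: rhs = 1, matching y values: 1, 18 (2 points).
  x = 15: rhs = 13, matching y values: none (0 points).
  x = 16: rhs = 1, matching y values: 1, 18 (2 points).
  x = 17: rhs = 9, matching y values: 3, 16 (2 points).
  x = 18: rhs = 5, matching y values: 9, 10 (2 points).
Total affine count: 19.
Full point count |E(F_19)| = 19 + 1 = 20.
Hasse bound: |20 − (19+1)| = |0| = 0 ≤ 2√19 ≈ 8.7178 ✓.


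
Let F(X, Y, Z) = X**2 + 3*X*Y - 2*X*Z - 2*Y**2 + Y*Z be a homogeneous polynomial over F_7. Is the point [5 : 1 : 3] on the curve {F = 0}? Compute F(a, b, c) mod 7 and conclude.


F(5,1,3) ≡ 4 (mod 7); P is NOT on the curve.

Evaluate F(5, 1, 3) term-by-term (mod 7).
  X**2 ↦ 1·25·1·1 = 25
  3*X*Y ↦ 3·5·1·1 = 15
  -2*X*Z ↦ -2·5·1·3 = -30
  -2*Y**2 ↦ -2·1·1·1 = -2
  Y*Z ↦ 1·1·1·3 = 3
Sum: F(5, 1, 3) = (25) + (15) + (-30) + (-2) + (3) = 11.
Reducing mod 7: 11 ≡ 4 (mod 7).
Since F(a, b, c) ≡ 4 ≠ 0 (mod 7), P does NOT lie on the curve.


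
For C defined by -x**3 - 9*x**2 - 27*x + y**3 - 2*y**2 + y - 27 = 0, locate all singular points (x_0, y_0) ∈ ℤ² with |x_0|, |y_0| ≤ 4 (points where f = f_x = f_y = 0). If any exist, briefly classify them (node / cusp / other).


Singular points: {(-3, 1)}; classification: cusp.

Compute partial derivatives:
  f_x = -3*x**2 - 18*x - 27.
  f_y = 3*y**2 - 4*y + 1.
Scan x_0 ∈ {−4, ..., 4}. For each x_0, f_y(x_0, y) is a polynomial in y; find its integer roots y ∈ {−4, ..., 4}, then test f_x and f at those candidates.
  x = -4: f_y(-4, y) = 3*y**2 - 4*y + 1; vanishes at y ∈ {1}. (-4, 1): f_x = -3 ≠ 0.
  x = -3: f_y(-3, y) = 3*y**2 - 4*y + 1; vanishes at y ∈ {1}. (-3, 1): f_x = 0, f = 0 — SINGULAR.
  x = -2: f_y(-2, y) = 3*y**2 - 4*y + 1; vanishes at y ∈ {1}. (-2, 1): f_x = -3 ≠ 0.
  x = -1: f_y(-1, y) = 3*y**2 - 4*y + 1; vanishes at y ∈ {1}. (-1, 1): f_x = -12 ≠ 0.
  x = 0: f_y(0, y) = 3*y**2 - 4*y + 1; vanishes at y ∈ {1}. (0, 1): f_x = -27 ≠ 0.
  x = 1: f_y(1, y) = 3*y**2 - 4*y + 1; vanishes at y ∈ {1}. (1, 1): f_x = -48 ≠ 0.
  x = 2: f_y(2, y) = 3*y**2 - 4*y + 1; vanishes at y ∈ {1}. (2, 1): f_x = -75 ≠ 0.
  x = 3: f_y(3, y) = 3*y**2 - 4*y + 1; vanishes at y ∈ {1}. (3, 1): f_x = -108 ≠ 0.
  x = 4: f_y(4, y) = 3*y**2 - 4*y + 1; vanishes at y ∈ {1}. (4, 1): f_x = -147 ≠ 0.
Only singular point on the grid: (-3, 1).
Classify: substitute x = -3 + u, y = 1 + v and expand: f = -u**3 + v**3 + v**2.
No constant or linear terms (consistent with a singular point). Quadratic part: v**2. Cubic part: -u**3 + v**3.
The quadratic part v**2 is a perfect square, so there is a single (double) tangent line v = 0, i.e. y = 1. Restricting the cubic part to that line (v = 0) leaves -u**3 ≠ 0, so f is not divisible by v and the branch is v² ≈ u**3 to lowest order — this is a cusp.
Classification: cusp.


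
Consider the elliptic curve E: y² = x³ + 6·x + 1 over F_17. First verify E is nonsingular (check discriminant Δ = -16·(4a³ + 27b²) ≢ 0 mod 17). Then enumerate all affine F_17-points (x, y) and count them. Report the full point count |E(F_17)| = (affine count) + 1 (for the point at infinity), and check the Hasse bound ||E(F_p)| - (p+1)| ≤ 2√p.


Affine points = {(0, 1), (0, 16), (1, 5), (1, 12), (2, 2), (2, 15), (4, 2), (4, 15), (6, 7), (6, 10), (8, 0), (9, 6), (9, 11), (11, 2), (11, 15), (12, 4), (12, 13), (13, 7), (13, 10), (15, 7), (15, 10)}; affine count = 21; |E(F_17)| = 22.

Discriminant check: Δ ∝ 4a³ + 27b² = 4·6³ + 27·1² = 4·216 + 27·1 ≡ 7 (mod 17). Nonzero ⇒ E is nonsingular.
For each x ∈ F_17, compute rhs = x³ + 6·x + 1 mod 17, then count y ∈ F_17 with y² ≡ rhs.
  x = 0: rhs = 1, matching y values: 1, 16 (2 points).
  x = 1: rhs = 8, matching y values: 5, 12 (2 points).
  x = 2: rhs = 4, matching y values: 2, 15 (2 points).
  x = 3: rhs = 12, matching y values: none (0 points).
  x = 4: rhs = 4, matching y values: 2, 15 (2 points).
  x = 5: rhs = 3, matching y values: none (0 points).
  x = 6: rhs = 15, matching y values: 7, 10 (2 points).
  x = 7: rhs = 12, matching y values: none (0 points).
  x = 8: rhs = 0, matching y values: 0 (1 points).
  x = 9: rhs = 2, matching y values: 6, 11 (2 points).
  x = 10: rhs = 7, matching y values: none (0 points).
  x = 11: rhs = 4, matching y values: 2, 15 (2 points).
  x = 12: rhs = 16, matching y values: 4, 13 (2 points).
  x = 13: rhs = 15, matching y values: 7, 10 (2 points).
  x = 14: rhs = 7, matching y values: none (0 points).
  x = 15: rhs = 15, matching y values: 7, 10 (2 points).
  x = 16: rhs = 11, matching y values: none (0 points).
Total affine count: 21.
Full point count |E(F_17)| = 21 + 1 = 22.
Hasse bound: |22 − (17+1)| = |4| = 4 ≤ 2√17 ≈ 8.2462 ✓.
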